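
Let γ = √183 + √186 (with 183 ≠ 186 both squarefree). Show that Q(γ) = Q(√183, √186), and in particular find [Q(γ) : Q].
[Q(γ) : Q] = 4 (equivalently, Q(γ) = Q(√183, √186))

Obviously Q(γ) ⊆ Q(√183, √186), and [Q(√183, √186):Q] = 4 (since 183, 186 are distinct squarefree integers > 1 with 34038 not a perfect square). To show equality we compute the minimal polynomial of γ. From γ = √183 + √186: γ^2 = 183 + 2√(34038) + 186 = 369 + 2√(34038), so γ^2 - 369 = 2√(34038); squaring, (γ^2 - 369)^2 = 4·34038, i.e. γ^4 - 738γ^2 + 136161 - 136152 = 0, i.e. γ^4 - 738γ^2 + 9 = 0. So γ is a root of x^4 - 738x^2 + 9. This polynomial is irreducible over Q: it has no rational root (each ±√183 ± √186 is irrational), and any factorization into two quadratics over Q would force √(34038) ∈ Q (pairing opposite roots) or √183, √186 ∈ Q (other pairings), all impossible. Hence [Q(γ):Q] = 4 = [Q(√183, √186):Q], so Q(γ) = Q(√183, √186).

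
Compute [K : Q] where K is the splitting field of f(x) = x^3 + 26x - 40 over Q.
[K : Q] = 6

By the rational root test, any rational root of the monic integer polynomial f(x) = x^3 + 26x - 40 must be an integer dividing the constant term -40, i.e. one of ±{1, 2, 4, 5, 8, 10, 20, 40}. Evaluating: f(1) = -13, f(-1) = -67, f(2) = 20, f(-2) = -100, f(4) = 128, f(-4) = -208, f(5) = 215, f(-5) = -295, f(8) = 680, f(-8) = -760, f(10) = 1220, f(-10) = -1300, f(20) = 8480, f(-20) = -8560, f(40) = 65000, f(-40) = -65080; none is 0, so f has no rational root and is therefore irreducible over Q (a cubic with no linear factor over a field is irreducible). For an irreducible cubic, the Galois group is A_3 or S_3 according as the discriminant disc(f) = -4a^3 - 27b^2 = -4·(26)^3 - 27·(-40)^2 = -113504 is or is not a square in Q. Here disc(f) = -113504 is not a perfect square in Q, so the Galois group of f over Q is not contained in A_3 and must be all of S_3. The splitting field has degree |S_3| = 6 over Q, so [K : Q] = 6.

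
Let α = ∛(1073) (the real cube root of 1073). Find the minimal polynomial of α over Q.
m_α(x) = x^3 - 1073

α satisfies α^3 = 1073, so x^3 - 1073 annihilates α. By the rational root test, a rational root p/q (in lowest terms) of x^3 - 1073 would satisfy p^3 = 1073 q^3, forcing q = 1 and p^3 = 1073; but 1073 is not a perfect cube, contradiction. A monic cubic over Q with no rational root is irreducible (any nontrivial factorization would include a linear factor). Hence x^3 - 1073 is the minimal polynomial of α, and in particular [Q(α):Q] = 3.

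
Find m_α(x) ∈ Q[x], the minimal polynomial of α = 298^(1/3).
m_α(x) = x^3 - 298

α satisfies α^3 = 298, so x^3 - 298 annihilates α. By the rational root test, a rational root p/q (in lowest terms) of x^3 - 298 would satisfy p^3 = 298 q^3, forcing q = 1 and p^3 = 298; but 298 is not a perfect cube, contradiction. A monic cubic over Q with no rational root is irreducible (any nontrivial factorization would include a linear factor). Hence x^3 - 298 is the minimal polynomial of α, and in particular [Q(α):Q] = 3.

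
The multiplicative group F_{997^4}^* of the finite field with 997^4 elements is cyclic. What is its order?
|F_{997^4}^*| = 988053892080

F_{997^4} has 997^4 = 988053892081 elements; its multiplicative group consists of all nonzero elements, so |F_{997^4}^*| = 988053892081 - 1 = 988053892080. (It is cyclic since any finite subgroup of the multiplicative group of a field is cyclic.)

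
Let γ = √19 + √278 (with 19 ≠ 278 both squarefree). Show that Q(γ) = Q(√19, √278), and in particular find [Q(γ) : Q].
[Q(γ) : Q] = 4 (equivalently, Q(γ) = Q(√19, √278))

Obviously Q(γ) ⊆ Q(√19, √278), and [Q(√19, √278):Q] = 4 (since 19, 278 are distinct squarefree integers > 1 with 5282 not a perfect square). To show equality we compute the minimal polynomial of γ. From γ = √19 + √278: γ^2 = 19 + 2√(5282) + 278 = 297 + 2√(5282), so γ^2 - 297 = 2√(5282); squaring, (γ^2 - 297)^2 = 4·5282, i.e. γ^4 - 594γ^2 + 88209 - 21128 = 0, i.e. γ^4 - 594γ^2 + 67081 = 0. So γ is a root of x^4 - 594x^2 + 67081. This polynomial is irreducible over Q: it has no rational root (each ±√19 ± √278 is irrational), and any factorization into two quadratics over Q would force √(5282) ∈ Q (pairing opposite roots) or √19, √278 ∈ Q (other pairings), all impossible. Hence [Q(γ):Q] = 4 = [Q(√19, √278):Q], so Q(γ) = Q(√19, √278).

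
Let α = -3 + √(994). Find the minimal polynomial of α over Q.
m_α(x) = x^2 + 6x - 985

From α + 3 = √(994), squaring gives (α + 3)^2 = 994, i.e. α^2 + 6α + 9 = 994, so α^2 + 6α - 985 = 0. The discriminant of x^2 + 6x - 985 is (6)^2 - 4·(-985) = 36 + 3940 = 3976, and 4·(994) is not a perfect square in Q since 994 is squarefree and ≠ 1. Hence x^2 + 6x - 985 is irreducible over Q and is the minimal polynomial of α.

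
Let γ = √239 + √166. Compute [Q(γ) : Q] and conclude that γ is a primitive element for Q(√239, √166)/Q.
[Q(γ) : Q] = 4 (equivalently, Q(γ) = Q(√239, √166))

Obviously Q(γ) ⊆ Q(√239, √166), and [Q(√239, √166):Q] = 4 (since 239, 166 are distinct squarefree integers > 1 with 39674 not a perfect square). To show equality we compute the minimal polynomial of γ. From γ = √239 + √166: γ^2 = 239 + 2√(39674) + 166 = 405 + 2√(39674), so γ^2 - 405 = 2√(39674); squaring, (γ^2 - 405)^2 = 4·39674, i.e. γ^4 - 810γ^2 + 164025 - 158696 = 0, i.e. γ^4 - 810γ^2 + 5329 = 0. So γ is a root of x^4 - 810x^2 + 5329. This polynomial is irreducible over Q: it has no rational root (each ±√239 ± √166 is irrational), and any factorization into two quadratics over Q would force √(39674) ∈ Q (pairing opposite roots) or √239, √166 ∈ Q (other pairings), all impossible. Hence [Q(γ):Q] = 4 = [Q(√239, √166):Q], so Q(γ) = Q(√239, √166).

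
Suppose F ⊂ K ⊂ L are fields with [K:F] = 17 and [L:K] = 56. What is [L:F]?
[L:F] = 952

The tower law says that for any tower of field extensions F ⊂ K ⊂ L with finite degrees, [L:F] = [L:K] · [K:F]. Here this gives [L:F] = 56 · 17 = 952.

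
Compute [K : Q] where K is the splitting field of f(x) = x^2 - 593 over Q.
[K : Q] = 2

f(x) = x^2 - 593 factors as (x - √593)(x + √593). The splitting field is K = Q(√593). Since 593 is squarefree and > 1, it is not a perfect square, so x^2 - 593 is irreducible over Q and [Q(√593) : Q] = 2. Hence [K : Q] = 2.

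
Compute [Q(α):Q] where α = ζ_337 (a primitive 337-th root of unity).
[Q(α):Q] = 336

The minimal polynomial of ζ_337 over Q is the 337-th cyclotomic polynomial Φ_337(x), which is irreducible over Q and has degree φ(337) = 336. Hence [Q(α):Q] = φ(337) = 336.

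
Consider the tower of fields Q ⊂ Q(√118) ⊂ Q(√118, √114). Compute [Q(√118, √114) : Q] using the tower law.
[Q(√118, √114) : Q] = 4

[Q(√118):Q] = 2 (min poly x^2 - 118, irreducible since 118 is squarefree > 1). For the top step, suppose √114 ∈ Q(√118), say √114 = c + d√118 with c, d ∈ Q. Squaring: 114 = c^2 + 118d^2 + 2cd√118. Since √118 ∉ Q this forces 2cd = 0. If d = 0 then √114 = c ∈ Q, contradicting 114 squarefree > 1. If c = 0 then 114 = 118d^2, so 118·114 = (118d)^2 is a perfect square in Q — but 118·114 = 13452 is not a perfect square (since 118 and 114 are distinct squarefree integers). Contradiction. Hence √114 ∉ Q(√118), so x^2 - 114 stays irreducible over Q(√118) and [Q(√118, √114) : Q(√118)] = 2. By the tower law, [Q(√118, √114) : Q] = 2 · 2 = 4.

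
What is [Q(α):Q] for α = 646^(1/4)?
[Q(α):Q] = 4

α is a root of x^4 - 646. By Eisenstein's criterion at the prime p = 2 (which divides the constant term 646 but p^2 = 4 does not, since 646 is squarefree), x^4 - 646 is irreducible over Q. Hence [Q(α):Q] = 4.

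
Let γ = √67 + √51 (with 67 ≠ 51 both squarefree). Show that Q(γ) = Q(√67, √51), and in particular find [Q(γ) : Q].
[Q(γ) : Q] = 4 (equivalently, Q(γ) = Q(√67, √51))

Obviously Q(γ) ⊆ Q(√67, √51), and [Q(√67, √51):Q] = 4 (since 67, 51 are distinct squarefree integers > 1 with 3417 not a perfect square). To show equality we compute the minimal polynomial of γ. From γ = √67 + √51: γ^2 = 67 + 2√(3417) + 51 = 118 + 2√(3417), so γ^2 - 118 = 2√(3417); squaring, (γ^2 - 118)^2 = 4·3417, i.e. γ^4 - 236γ^2 + 13924 - 13668 = 0, i.e. γ^4 - 236γ^2 + 256 = 0. So γ is a root of x^4 - 236x^2 + 256. This polynomial is irreducible over Q: it has no rational root (each ±√67 ± √51 is irrational), and any factorization into two quadratics over Q would force √(3417) ∈ Q (pairing opposite roots) or √67, √51 ∈ Q (other pairings), all impossible. Hence [Q(γ):Q] = 4 = [Q(√67, √51):Q], so Q(γ) = Q(√67, √51).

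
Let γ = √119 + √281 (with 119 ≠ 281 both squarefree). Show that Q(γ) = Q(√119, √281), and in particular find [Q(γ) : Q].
[Q(γ) : Q] = 4 (equivalently, Q(γ) = Q(√119, √281))

Obviously Q(γ) ⊆ Q(√119, √281), and [Q(√119, √281):Q] = 4 (since 119, 281 are distinct squarefree integers > 1 with 33439 not a perfect square). To show equality we compute the minimal polynomial of γ. From γ = √119 + √281: γ^2 = 119 + 2√(33439) + 281 = 400 + 2√(33439), so γ^2 - 400 = 2√(33439); squaring, (γ^2 - 400)^2 = 4·33439, i.e. γ^4 - 800γ^2 + 160000 - 133756 = 0, i.e. γ^4 - 800γ^2 + 26244 = 0. So γ is a root of x^4 - 800x^2 + 26244. This polynomial is irreducible over Q: it has no rational root (each ±√119 ± √281 is irrational), and any factorization into two quadratics over Q would force √(33439) ∈ Q (pairing opposite roots) or √119, √281 ∈ Q (other pairings), all impossible. Hence [Q(γ):Q] = 4 = [Q(√119, √281):Q], so Q(γ) = Q(√119, √281).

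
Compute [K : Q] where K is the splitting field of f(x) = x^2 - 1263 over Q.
[K : Q] = 2

f(x) = x^2 - 1263 factors as (x - √1263)(x + √1263). The splitting field is K = Q(√1263). Since 1263 is squarefree and > 1, it is not a perfect square, so x^2 - 1263 is irreducible over Q and [Q(√1263) : Q] = 2. Hence [K : Q] = 2.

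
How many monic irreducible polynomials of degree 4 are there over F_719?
There are 66812039640 monic irreducible polynomials of degree 4 over F_719

Each element of F_{719^4} that lies in no proper subfield is a root of exactly one monic irreducible of degree 4 over F_719, and each such polynomial has 4 distinct roots in F_{719^4}. By Möbius inversion the count is N_719(4) = (1/4) Σ_{d|4} μ(4/d) · 719^d = (1/4)(μ(4)·719^1 + μ(2)·719^2 + μ(1)·719^4) = 267248158560/4 = 66812039640.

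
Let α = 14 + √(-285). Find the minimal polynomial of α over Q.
m_α(x) = x^2 - 28x + 481

From α - 14 = √(-285), squaring gives (α - 14)^2 = -285, i.e. α^2 - 28α + 196 = -285, so α^2 - 28α + 481 = 0. The discriminant of x^2 - 28x + 481 is (-28)^2 - 4·(481) = 784 - 1924 = -1140, and 4·(-285) is not a perfect square in Q since -285 is squarefree and ≠ 1. Hence x^2 - 28x + 481 is irreducible over Q and is the minimal polynomial of α.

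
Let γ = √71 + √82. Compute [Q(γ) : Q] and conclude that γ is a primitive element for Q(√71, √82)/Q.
[Q(γ) : Q] = 4 (equivalently, Q(γ) = Q(√71, √82))

Obviously Q(γ) ⊆ Q(√71, √82), and [Q(√71, √82):Q] = 4 (since 71, 82 are distinct squarefree integers > 1 with 5822 not a perfect square). To show equality we compute the minimal polynomial of γ. From γ = √71 + √82: γ^2 = 71 + 2√(5822) + 82 = 153 + 2√(5822), so γ^2 - 153 = 2√(5822); squaring, (γ^2 - 153)^2 = 4·5822, i.e. γ^4 - 306γ^2 + 23409 - 23288 = 0, i.e. γ^4 - 306γ^2 + 121 = 0. So γ is a root of x^4 - 306x^2 + 121. This polynomial is irreducible over Q: it has no rational root (each ±√71 ± √82 is irrational), and any factorization into two quadratics over Q would force √(5822) ∈ Q (pairing opposite roots) or √71, √82 ∈ Q (other pairings), all impossible. Hence [Q(γ):Q] = 4 = [Q(√71, √82):Q], so Q(γ) = Q(√71, √82).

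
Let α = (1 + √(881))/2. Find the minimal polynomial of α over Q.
m_α(x) = x^2 - x - 220

From 2α - 1 = √(881), squaring gives (2α - 1)^2 = 881, i.e. 4α^2 - 4α + 1 = 881, so α^2 - α + (1 - 881)/4 = 0. Since 881 ≡ 1 (mod 4), (1 - 881)/4 = -220 ∈ Z. The polynomial x^2 - x - 220 has discriminant 1 - 4·(-220) = 881, which is not a perfect square in Q (d = 881 is squarefree and ≠ 1), so x^2 - x - 220 is irreducible over Q. It is the minimal polynomial of α.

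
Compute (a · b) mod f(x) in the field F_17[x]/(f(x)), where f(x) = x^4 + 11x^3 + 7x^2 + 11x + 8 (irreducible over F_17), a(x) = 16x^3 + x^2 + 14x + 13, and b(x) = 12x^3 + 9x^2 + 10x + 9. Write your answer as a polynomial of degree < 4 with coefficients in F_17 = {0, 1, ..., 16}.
a · b ≡ 5x^3 + x^2 + 10 (mod f(x))

Multiply in F_17[x]: a(x)·b(x) = (16x^3 + x^2 + 14x + 13)·(12x^3 + 9x^2 + 10x + 9) = 5x^6 + 3x^5 + 14x^4 + 11x^3 + 11x^2 + x + 15. This has degree ≥ 4, so divide by f(x) over F_17: 5x^6 + 3x^5 + 14x^4 + 11x^3 + 11x^2 + x + 15 = (5x^2 + 16x + 7)·(x^4 + 11x^3 + 7x^2 + 11x + 8) + (5x^3 + x^2 + 10). Hence a·b ≡ 5x^3 + x^2 + 10 (mod f). (F_17[x]/(f) is a field with 17^4 = 83521 elements since f is irreducible of degree 4.)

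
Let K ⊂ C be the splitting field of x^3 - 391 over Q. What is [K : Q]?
[K : Q] = 6

The roots of x^3 - 391 are ∛391, ω∛391, ω^2∛391 where ω = e^(2πi/3) is a primitive cube root of unity, so K = Q(∛391, ω). Now [Q(∛391):Q] = 3 (since 391 is not a perfect cube, x^3 - 391 is irreducible) and [Q(ω):Q] = 2. Both 2 and 3 divide [K:Q], and [K:Q] ≤ 3·2 = 6, so [K:Q] = 6. (Equivalently: Q(∛391) ⊂ R but ω ∉ R, so [K : Q(∛391)] = 2.)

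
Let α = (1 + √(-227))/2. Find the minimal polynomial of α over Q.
m_α(x) = x^2 - x + 57

From 2α - 1 = √(-227), squaring gives (2α - 1)^2 = -227, i.e. 4α^2 - 4α + 1 = -227, so α^2 - α + (1 + 227)/4 = 0. Since -227 ≡ 1 (mod 4), (1 + 227)/4 = 57 ∈ Z. The polynomial x^2 - x + 57 has discriminant 1 - 4·(57) = -227, which is not a perfect square in Q (d = -227 is squarefree and ≠ 1), so x^2 - x + 57 is irreducible over Q. It is the minimal polynomial of α.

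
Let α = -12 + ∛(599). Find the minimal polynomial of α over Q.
m_α(x) = x^3 + 36x^2 + 432x + 1129

Set β = α + 12 = ∛(599), so β^3 = 599. Then (α + 12)^3 - 599 = 0, i.e. α is a root of g(x) = (x + 12)^3 - 599 = x^3 + 36x^2 + 432x + 1129. Since g(x) = h(x + 12) where h(x) = x^3 - 599, and h is irreducible over Q (because 599 is not a perfect cube, so h has no rational root, and a monic cubic with no rational root is irreducible), g is also irreducible (irreducibility is preserved under the substitution x → x + 12). Hence m_α(x) = x^3 + 36x^2 + 432x + 1129.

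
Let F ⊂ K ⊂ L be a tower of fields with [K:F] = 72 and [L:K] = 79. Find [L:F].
[L:F] = 5688

The tower law says that for any tower of field extensions F ⊂ K ⊂ L with finite degrees, [L:F] = [L:K] · [K:F]. Here this gives [L:F] = 79 · 72 = 5688.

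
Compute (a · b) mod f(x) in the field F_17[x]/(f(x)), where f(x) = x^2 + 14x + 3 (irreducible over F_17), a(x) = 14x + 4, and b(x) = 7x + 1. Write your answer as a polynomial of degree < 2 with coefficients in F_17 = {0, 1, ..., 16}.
a · b ≡ 13x + 16 (mod f(x))

Multiply in F_17[x]: a(x)·b(x) = (14x + 4)·(7x + 1) = 13x^2 + 8x + 4. This has degree ≥ 2, so divide by f(x) over F_17: 13x^2 + 8x + 4 = (13)·(x^2 + 14x + 3) + (13x + 16). Hence a·b ≡ 13x + 16 (mod f). (F_17[x]/(f) is a field with 17^2 = 289 elements since f is irreducible of degree 2.)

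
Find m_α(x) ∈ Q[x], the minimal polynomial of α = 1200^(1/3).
m_α(x) = x^3 - 1200

α satisfies α^3 = 1200, so x^3 - 1200 annihilates α. By the rational root test, a rational root p/q (in lowest terms) of x^3 - 1200 would satisfy p^3 = 1200 q^3, forcing q = 1 and p^3 = 1200; but 1200 is not a perfect cube, contradiction. A monic cubic over Q with no rational root is irreducible (any nontrivial factorization would include a linear factor). Hence x^3 - 1200 is the minimal polynomial of α, and in particular [Q(α):Q] = 3.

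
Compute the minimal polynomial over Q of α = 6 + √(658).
m_α(x) = x^2 - 12x - 622

From α - 6 = √(658), squaring gives (α - 6)^2 = 658, i.e. α^2 - 12α + 36 = 658, so α^2 - 12α - 622 = 0. The discriminant of x^2 - 12x - 622 is (-12)^2 - 4·(-622) = 144 + 2488 = 2632, and 4·(658) is not a perfect square in Q since 658 is squarefree and ≠ 1. Hence x^2 - 12x - 622 is irreducible over Q and is the minimal polynomial of α.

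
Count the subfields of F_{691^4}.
F_{691^4} has 3 subfields

The subfields of F_{p^n} are exactly the fields F_{p^d} for d | n (each is the fixed field of the unique index-d subgroup of Gal(F_{p^n}/F_p) ≅ Z/nZ). The divisors of n = 4 are {1, 2, 4}, giving 3 subfields: F_{691^1}, F_{691^2}, F_{691^4}.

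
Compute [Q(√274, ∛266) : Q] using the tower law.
[Q(√274, ∛266) : Q] = 6

Let L = Q(√274, ∛266). Since Q(√274) ⊂ L and [Q(√274):Q] = 2, the tower law gives 2 | [L:Q]. Likewise Q(∛266) ⊂ L with [Q(∛266):Q] = 3 (because 266 is not a perfect cube), so 3 | [L:Q]. As gcd(2,3) = 1, [L:Q] is divisible by 6. Conversely L is generated over Q by √274 and ∛266, so [L:Q] ≤ 2·3 = 6. Therefore [Q(√274, ∛266) : Q] = 6.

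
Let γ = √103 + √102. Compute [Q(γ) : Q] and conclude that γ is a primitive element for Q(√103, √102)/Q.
[Q(γ) : Q] = 4 (equivalently, Q(γ) = Q(√103, √102))

Obviously Q(γ) ⊆ Q(√103, √102), and [Q(√103, √102):Q] = 4 (since 103, 102 are distinct squarefree integers > 1 with 10506 not a perfect square). To show equality we compute the minimal polynomial of γ. From γ = √103 + √102: γ^2 = 103 + 2√(10506) + 102 = 205 + 2√(10506), so γ^2 - 205 = 2√(10506); squaring, (γ^2 - 205)^2 = 4·10506, i.e. γ^4 - 410γ^2 + 42025 - 42024 = 0, i.e. γ^4 - 410γ^2 + 1 = 0. So γ is a root of x^4 - 410x^2 + 1. This polynomial is irreducible over Q: it has no rational root (each ±√103 ± √102 is irrational), and any factorization into two quadratics over Q would force √(10506) ∈ Q (pairing opposite roots) or √103, √102 ∈ Q (other pairings), all impossible. Hence [Q(γ):Q] = 4 = [Q(√103, √102):Q], so Q(γ) = Q(√103, √102).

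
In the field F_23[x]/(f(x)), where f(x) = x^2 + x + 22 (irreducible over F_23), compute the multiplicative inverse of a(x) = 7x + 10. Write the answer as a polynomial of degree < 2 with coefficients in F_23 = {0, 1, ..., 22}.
a(x)^(-1) ≡ 4x + 18 (mod f(x))

Since f is irreducible over F_23, F_23[x]/(f) is a field and a(x) ≠ 0 has an inverse. Apply the extended Euclidean algorithm to f(x) and a(x) in F_23[x]: f(x) = (10x + 22)·a(x) + (9). The last nonzero remainder is the constant 9 = gcd(f, a) in F_23. Back-substituting through the division chain expresses 9 = s(x)·a(x) + t(x)·f(x) with s(x) ≡ 13x + 1 (mod f), so (13x + 1)·a(x) ≡ 9 (mod f). Multiplying by 9^(-1) ≡ 18 in F_23 gives a(x)^(-1) ≡ 18·(13x + 1) ≡ 4x + 18 (mod f). Check: (7x + 10)·(4x + 18) = 5x^2 + 5x + 19 ≡ 1 (mod x^2 + x + 22).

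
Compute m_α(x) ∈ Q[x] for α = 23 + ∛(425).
m_α(x) = x^3 - 69x^2 + 1587x - 12592

Set β = α - 23 = ∛(425), so β^3 = 425. Then (α - 23)^3 - 425 = 0, i.e. α is a root of g(x) = (x - 23)^3 - 425 = x^3 - 69x^2 + 1587x - 12592. Since g(x) = h(x - 23) where h(x) = x^3 - 425, and h is irreducible over Q (because 425 is not a perfect cube, so h has no rational root, and a monic cubic with no rational root is irreducible), g is also irreducible (irreducibility is preserved under the substitution x → x - 23). Hence m_α(x) = x^3 - 69x^2 + 1587x - 12592.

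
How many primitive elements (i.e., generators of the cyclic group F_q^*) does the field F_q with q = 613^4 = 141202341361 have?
There are φ(141202341360) = 34608218112 primitive elements

F_q^* is cyclic of order q - 1 = 141202341360. A cyclic group of order m has exactly φ(m) generators. Here m = 141202341360 = 2^4 · 3^2 · 5 · 17 · 53 · 307 · 709, so the number of primitive elements is φ(141202341360) = 34608218112.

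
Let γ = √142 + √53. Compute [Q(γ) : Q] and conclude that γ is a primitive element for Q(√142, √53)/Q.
[Q(γ) : Q] = 4 (equivalently, Q(γ) = Q(√142, √53))

Obviously Q(γ) ⊆ Q(√142, √53), and [Q(√142, √53):Q] = 4 (since 142, 53 are distinct squarefree integers > 1 with 7526 not a perfect square). To show equality we compute the minimal polynomial of γ. From γ = √142 + √53: γ^2 = 142 + 2√(7526) + 53 = 195 + 2√(7526), so γ^2 - 195 = 2√(7526); squaring, (γ^2 - 195)^2 = 4·7526, i.e. γ^4 - 390γ^2 + 38025 - 30104 = 0, i.e. γ^4 - 390γ^2 + 7921 = 0. So γ is a root of x^4 - 390x^2 + 7921. This polynomial is irreducible over Q: it has no rational root (each ±√142 ± √53 is irrational), and any factorization into two quadratics over Q would force √(7526) ∈ Q (pairing opposite roots) or √142, √53 ∈ Q (other pairings), all impossible. Hence [Q(γ):Q] = 4 = [Q(√142, √53):Q], so Q(γ) = Q(√142, √53).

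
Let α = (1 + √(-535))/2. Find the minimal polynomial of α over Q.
m_α(x) = x^2 - x + 134

From 2α - 1 = √(-535), squaring gives (2α - 1)^2 = -535, i.e. 4α^2 - 4α + 1 = -535, so α^2 - α + (1 + 535)/4 = 0. Since -535 ≡ 1 (mod 4), (1 + 535)/4 = 134 ∈ Z. The polynomial x^2 - x + 134 has discriminant 1 - 4·(134) = -535, which is not a perfect square in Q (d = -535 is squarefree and ≠ 1), so x^2 - x + 134 is irreducible over Q. It is the minimal polynomial of α.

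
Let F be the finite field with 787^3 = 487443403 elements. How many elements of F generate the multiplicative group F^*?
There are φ(487443402) = 155844000 primitive elements

F_q^* is cyclic of order q - 1 = 487443402. A cyclic group of order m has exactly φ(m) generators. Here m = 487443402 = 2 · 3^2 · 37^2 · 131 · 151, so the number of primitive elements is φ(487443402) = 155844000.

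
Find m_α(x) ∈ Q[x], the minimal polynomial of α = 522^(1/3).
m_α(x) = x^3 - 522

α satisfies α^3 = 522, so x^3 - 522 annihilates α. By the rational root test, a rational root p/q (in lowest terms) of x^3 - 522 would satisfy p^3 = 522 q^3, forcing q = 1 and p^3 = 522; but 522 is not a perfect cube, contradiction. A monic cubic over Q with no rational root is irreducible (any nontrivial factorization would include a linear factor). Hence x^3 - 522 is the minimal polynomial of α, and in particular [Q(α):Q] = 3.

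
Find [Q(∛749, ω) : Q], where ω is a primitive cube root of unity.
[Q(∛749, ω) : Q] = 6

[Q(∛749):Q] = 3 (min poly x^3 - 749, irreducible since 749 is not a perfect cube). [Q(ω):Q] = 2 (min poly x^2 + x + 1). Since Q(∛749) ⊂ R and ω ∉ R, we have ω ∉ Q(∛749), so x^2 + x + 1 remains irreducible over Q(∛749) and [Q(∛749, ω) : Q(∛749)] = 2. By the tower law, [Q(∛749, ω) : Q] = 3 · 2 = 6. (In fact Q(∛749, ω) is the splitting field of x^3 - 749 over Q.)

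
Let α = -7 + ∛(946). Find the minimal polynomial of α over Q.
m_α(x) = x^3 + 21x^2 + 147x - 603

Set β = α + 7 = ∛(946), so β^3 = 946. Then (α + 7)^3 - 946 = 0, i.e. α is a root of g(x) = (x + 7)^3 - 946 = x^3 + 21x^2 + 147x - 603. Since g(x) = h(x + 7) where h(x) = x^3 - 946, and h is irreducible over Q (because 946 is not a perfect cube, so h has no rational root, and a monic cubic with no rational root is irreducible), g is also irreducible (irreducibility is preserved under the substitution x → x + 7). Hence m_α(x) = x^3 + 21x^2 + 147x - 603.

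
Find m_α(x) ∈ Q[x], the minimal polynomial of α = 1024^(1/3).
m_α(x) = x^3 - 1024

α satisfies α^3 = 1024, so x^3 - 1024 annihilates α. By the rational root test, a rational root p/q (in lowest terms) of x^3 - 1024 would satisfy p^3 = 1024 q^3, forcing q = 1 and p^3 = 1024; but 1024 is not a perfect cube, contradiction. A monic cubic over Q with no rational root is irreducible (any nontrivial factorization would include a linear factor). Hence x^3 - 1024 is the minimal polynomial of α, and in particular [Q(α):Q] = 3.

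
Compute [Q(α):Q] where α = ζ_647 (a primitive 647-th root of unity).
[Q(α):Q] = 646

The minimal polynomial of ζ_647 over Q is the 647-th cyclotomic polynomial Φ_647(x), which is irreducible over Q and has degree φ(647) = 646. Hence [Q(α):Q] = φ(647) = 646.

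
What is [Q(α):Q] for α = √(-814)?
[Q(α):Q] = 2

[Q(α):Q] equals the degree of the minimal polynomial of α. Here α^2 = -814 and x^2 + 814 is irreducible (d = -814 is squarefree, ≠ 1, hence not a square), so deg(m_α) = 2. Thus [Q(α):Q] = 2.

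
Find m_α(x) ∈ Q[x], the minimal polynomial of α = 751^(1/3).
m_α(x) = x^3 - 751

α satisfies α^3 = 751, so x^3 - 751 annihilates α. By the rational root test, a rational root p/q (in lowest terms) of x^3 - 751 would satisfy p^3 = 751 q^3, forcing q = 1 and p^3 = 751; but 751 is not a perfect cube, contradiction. A monic cubic over Q with no rational root is irreducible (any nontrivial factorization would include a linear factor). Hence x^3 - 751 is the minimal polynomial of α, and in particular [Q(α):Q] = 3.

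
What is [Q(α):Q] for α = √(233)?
[Q(α):Q] = 2

[Q(α):Q] equals the degree of the minimal polynomial of α. Here α^2 = 233 and x^2 - 233 is irreducible (d = 233 is squarefree, ≠ 1, hence not a square), so deg(m_α) = 2. Thus [Q(α):Q] = 2.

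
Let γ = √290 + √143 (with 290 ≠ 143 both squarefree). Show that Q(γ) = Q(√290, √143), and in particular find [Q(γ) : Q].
[Q(γ) : Q] = 4 (equivalently, Q(γ) = Q(√290, √143))

Obviously Q(γ) ⊆ Q(√290, √143), and [Q(√290, √143):Q] = 4 (since 290, 143 are distinct squarefree integers > 1 with 41470 not a perfect square). To show equality we compute the minimal polynomial of γ. From γ = √290 + √143: γ^2 = 290 + 2√(41470) + 143 = 433 + 2√(41470), so γ^2 - 433 = 2√(41470); squaring, (γ^2 - 433)^2 = 4·41470, i.e. γ^4 - 866γ^2 + 187489 - 165880 = 0, i.e. γ^4 - 866γ^2 + 21609 = 0. So γ is a root of x^4 - 866x^2 + 21609. This polynomial is irreducible over Q: it has no rational root (each ±√290 ± √143 is irrational), and any factorization into two quadratics over Q would force √(41470) ∈ Q (pairing opposite roots) or √290, √143 ∈ Q (other pairings), all impossible. Hence [Q(γ):Q] = 4 = [Q(√290, √143):Q], so Q(γ) = Q(√290, √143).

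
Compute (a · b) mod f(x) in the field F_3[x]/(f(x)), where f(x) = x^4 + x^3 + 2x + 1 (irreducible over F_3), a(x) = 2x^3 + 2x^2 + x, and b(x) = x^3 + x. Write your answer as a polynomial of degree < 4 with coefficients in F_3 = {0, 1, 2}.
a · b ≡ x^3 + 2x^2 (mod f(x))

Multiply in F_3[x]: a(x)·b(x) = (2x^3 + 2x^2 + x)·(x^3 + x) = 2x^6 + 2x^5 + 2x^3 + x^2. This has degree ≥ 4, so divide by f(x) over F_3: 2x^6 + 2x^5 + 2x^3 + x^2 = (2x^2)·(x^4 + x^3 + 2x + 1) + (x^3 + 2x^2). Hence a·b ≡ x^3 + 2x^2 (mod f). (F_3[x]/(f) is a field with 3^4 = 81 elements since f is irreducible of degree 4.)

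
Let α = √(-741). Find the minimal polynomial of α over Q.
m_α(x) = x^2 + 741

α satisfies α^2 + 741 = 0, so x^2 + 741 annihilates α. Since d = -741 is squarefree and ≠ 1, it is not a perfect square in Q, so x^2 + 741 has no rational root and is therefore irreducible over Q (a degree-2 polynomial over a field is irreducible iff it has no root). Hence m_α(x) = x^2 + 741.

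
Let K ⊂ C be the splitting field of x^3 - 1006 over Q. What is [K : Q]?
[K : Q] = 6

The roots of x^3 - 1006 are ∛1006, ω∛1006, ω^2∛1006 where ω = e^(2πi/3) is a primitive cube root of unity, so K = Q(∛1006, ω). Now [Q(∛1006):Q] = 3 (since 1006 is not a perfect cube, x^3 - 1006 is irreducible) and [Q(ω):Q] = 2. Both 2 and 3 divide [K:Q], and [K:Q] ≤ 3·2 = 6, so [K:Q] = 6. (Equivalently: Q(∛1006) ⊂ R but ω ∉ R, so [K : Q(∛1006)] = 2.)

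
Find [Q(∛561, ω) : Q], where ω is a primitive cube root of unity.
[Q(∛561, ω) : Q] = 6

[Q(∛561):Q] = 3 (min poly x^3 - 561, irreducible since 561 is not a perfect cube). [Q(ω):Q] = 2 (min poly x^2 + x + 1). Since Q(∛561) ⊂ R and ω ∉ R, we have ω ∉ Q(∛561), so x^2 + x + 1 remains irreducible over Q(∛561) and [Q(∛561, ω) : Q(∛561)] = 2. By the tower law, [Q(∛561, ω) : Q] = 3 · 2 = 6. (In fact Q(∛561, ω) is the splitting field of x^3 - 561 over Q.)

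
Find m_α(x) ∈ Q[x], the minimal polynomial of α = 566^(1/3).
m_α(x) = x^3 - 566

α satisfies α^3 = 566, so x^3 - 566 annihilates α. By the rational root test, a rational root p/q (in lowest terms) of x^3 - 566 would satisfy p^3 = 566 q^3, forcing q = 1 and p^3 = 566; but 566 is not a perfect cube, contradiction. A monic cubic over Q with no rational root is irreducible (any nontrivial factorization would include a linear factor). Hence x^3 - 566 is the minimal polynomial of α, and in particular [Q(α):Q] = 3.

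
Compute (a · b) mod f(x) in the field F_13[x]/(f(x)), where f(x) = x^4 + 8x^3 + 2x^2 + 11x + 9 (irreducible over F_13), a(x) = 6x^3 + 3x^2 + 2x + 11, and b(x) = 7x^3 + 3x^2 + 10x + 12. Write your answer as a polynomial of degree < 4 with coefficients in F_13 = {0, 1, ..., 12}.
a · b ≡ 11x^3 + 9x^2 + 4x + 12 (mod f(x))

Multiply in F_13[x]: a(x)·b(x) = (6x^3 + 3x^2 + 2x + 11)·(7x^3 + 3x^2 + 10x + 12) = 3x^6 + 5x^4 + 3x^3 + 11x^2 + 4x + 2. This has degree ≥ 4, so divide by f(x) over F_13: 3x^6 + 5x^4 + 3x^3 + 11x^2 + 4x + 2 = (3x^2 + 2x + 9)·(x^4 + 8x^3 + 2x^2 + 11x + 9) + (11x^3 + 9x^2 + 4x + 12). Hence a·b ≡ 11x^3 + 9x^2 + 4x + 12 (mod f). (F_13[x]/(f) is a field with 13^4 = 28561 elements since f is irreducible of degree 4.)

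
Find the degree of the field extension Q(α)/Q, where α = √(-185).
[Q(α):Q] = 2

[Q(α):Q] equals the degree of the minimal polynomial of α. Here α^2 = -185 and x^2 + 185 is irreducible (d = -185 is squarefree, ≠ 1, hence not a square), so deg(m_α) = 2. Thus [Q(α):Q] = 2.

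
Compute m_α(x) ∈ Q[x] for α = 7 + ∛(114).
m_α(x) = x^3 - 21x^2 + 147x - 457

Set β = α - 7 = ∛(114), so β^3 = 114. Then (α - 7)^3 - 114 = 0, i.e. α is a root of g(x) = (x - 7)^3 - 114 = x^3 - 21x^2 + 147x - 457. Since g(x) = h(x - 7) where h(x) = x^3 - 114, and h is irreducible over Q (because 114 is not a perfect cube, so h has no rational root, and a monic cubic with no rational root is irreducible), g is also irreducible (irreducibility is preserved under the substitution x → x - 7). Hence m_α(x) = x^3 - 21x^2 + 147x - 457.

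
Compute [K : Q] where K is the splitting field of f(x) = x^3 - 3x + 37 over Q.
[K : Q] = 6

By the rational root test, any rational root of the monic integer polynomial f(x) = x^3 - 3x + 37 must be an integer dividing the constant term 37, i.e. one of ±{1, 37}. Evaluating: f(1) = 35, f(-1) = 39, f(37) = 50579, f(-37) = -50505; none is 0, so f has no rational root and is therefore irreducible over Q (a cubic with no linear factor over a field is irreducible). For an irreducible cubic, the Galois group is A_3 or S_3 according as the discriminant disc(f) = -4a^3 - 27b^2 = -4·(-3)^3 - 27·(37)^2 = -36855 is or is not a square in Q. Here disc(f) = -36855 is not a perfect square in Q, so the Galois group of f over Q is not contained in A_3 and must be all of S_3. The splitting field has degree |S_3| = 6 over Q, so [K : Q] = 6.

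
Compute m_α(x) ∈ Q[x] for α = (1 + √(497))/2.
m_α(x) = x^2 - x - 124

From 2α - 1 = √(497), squaring gives (2α - 1)^2 = 497, i.e. 4α^2 - 4α + 1 = 497, so α^2 - α + (1 - 497)/4 = 0. Since 497 ≡ 1 (mod 4), (1 - 497)/4 = -124 ∈ Z. The polynomial x^2 - x - 124 has discriminant 1 - 4·(-124) = 497, which is not a perfect square in Q (d = 497 is squarefree and ≠ 1), so x^2 - x - 124 is irreducible over Q. It is the minimal polynomial of α.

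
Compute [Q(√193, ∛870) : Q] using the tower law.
[Q(√193, ∛870) : Q] = 6

Let L = Q(√193, ∛870). Since Q(√193) ⊂ L and [Q(√193):Q] = 2, the tower law gives 2 | [L:Q]. Likewise Q(∛870) ⊂ L with [Q(∛870):Q] = 3 (because 870 is not a perfect cube), so 3 | [L:Q]. As gcd(2,3) = 1, [L:Q] is divisible by 6. Conversely L is generated over Q by √193 and ∛870, so [L:Q] ≤ 2·3 = 6. Therefore [Q(√193, ∛870) : Q] = 6.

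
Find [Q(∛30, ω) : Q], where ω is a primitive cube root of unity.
[Q(∛30, ω) : Q] = 6

[Q(∛30):Q] = 3 (min poly x^3 - 30, irreducible since 30 is not a perfect cube). [Q(ω):Q] = 2 (min poly x^2 + x + 1). Since Q(∛30) ⊂ R and ω ∉ R, we have ω ∉ Q(∛30), so x^2 + x + 1 remains irreducible over Q(∛30) and [Q(∛30, ω) : Q(∛30)] = 2. By the tower law, [Q(∛30, ω) : Q] = 3 · 2 = 6. (In fact Q(∛30, ω) is the splitting field of x^3 - 30 over Q.)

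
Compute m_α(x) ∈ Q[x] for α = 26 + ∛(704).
m_α(x) = x^3 - 78x^2 + 2028x - 18280

Set β = α - 26 = ∛(704), so β^3 = 704. Then (α - 26)^3 - 704 = 0, i.e. α is a root of g(x) = (x - 26)^3 - 704 = x^3 - 78x^2 + 2028x - 18280. Since g(x) = h(x - 26) where h(x) = x^3 - 704, and h is irreducible over Q (because 704 is not a perfect cube, so h has no rational root, and a monic cubic with no rational root is irreducible), g is also irreducible (irreducibility is preserved under the substitution x → x - 26). Hence m_α(x) = x^3 - 78x^2 + 2028x - 18280.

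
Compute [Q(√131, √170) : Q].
[Q(√131, √170) : Q] = 4

[Q(√131):Q] = 2 (min poly x^2 - 131, irreducible since 131 is squarefree > 1). For the top step, suppose √170 ∈ Q(√131), say √170 = c + d√131 with c, d ∈ Q. Squaring: 170 = c^2 + 131d^2 + 2cd√131. Since √131 ∉ Q this forces 2cd = 0. If d = 0 then √170 = c ∈ Q, contradicting 170 squarefree > 1. If c = 0 then 170 = 131d^2, so 131·170 = (131d)^2 is a perfect square in Q — but 131·170 = 22270 is not a perfect square (since 131 and 170 are distinct squarefree integers). Contradiction. Hence √170 ∉ Q(√131), so x^2 - 170 stays irreducible over Q(√131) and [Q(√131, √170) : Q(√131)] = 2. By the tower law, [Q(√131, √170) : Q] = 2 · 2 = 4.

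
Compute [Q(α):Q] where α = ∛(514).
[Q(α):Q] = 3

The minimal polynomial of α is x^3 - 514, irreducible over Q since 514 is not a perfect cube (so x^3 - 514 has no rational root). Hence [Q(α):Q] = deg(m_α) = 3.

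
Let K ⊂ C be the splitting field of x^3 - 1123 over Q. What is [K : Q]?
[K : Q] = 6

The roots of x^3 - 1123 are ∛1123, ω∛1123, ω^2∛1123 where ω = e^(2πi/3) is a primitive cube root of unity, so K = Q(∛1123, ω). Now [Q(∛1123):Q] = 3 (since 1123 is not a perfect cube, x^3 - 1123 is irreducible) and [Q(ω):Q] = 2. Both 2 and 3 divide [K:Q], and [K:Q] ≤ 3·2 = 6, so [K:Q] = 6. (Equivalently: Q(∛1123) ⊂ R but ω ∉ R, so [K : Q(∛1123)] = 2.)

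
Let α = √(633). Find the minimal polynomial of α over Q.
m_α(x) = x^2 - 633

α satisfies α^2 - 633 = 0, so x^2 - 633 annihilates α. Since d = 633 is squarefree and ≠ 1, it is not a perfect square in Q, so x^2 - 633 has no rational root and is therefore irreducible over Q (a degree-2 polynomial over a field is irreducible iff it has no root). Hence m_α(x) = x^2 - 633.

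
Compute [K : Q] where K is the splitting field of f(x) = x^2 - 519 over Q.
[K : Q] = 2

f(x) = x^2 - 519 factors as (x - √519)(x + √519). The splitting field is K = Q(√519). Since 519 is squarefree and > 1, it is not a perfect square, so x^2 - 519 is irreducible over Q and [Q(√519) : Q] = 2. Hence [K : Q] = 2.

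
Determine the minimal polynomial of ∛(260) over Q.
m_α(x) = x^3 - 260

α satisfies α^3 = 260, so x^3 - 260 annihilates α. By the rational root test, a rational root p/q (in lowest terms) of x^3 - 260 would satisfy p^3 = 260 q^3, forcing q = 1 and p^3 = 260; but 260 is not a perfect cube, contradiction. A monic cubic over Q with no rational root is irreducible (any nontrivial factorization would include a linear factor). Hence x^3 - 260 is the minimal polynomial of α, and in particular [Q(α):Q] = 3.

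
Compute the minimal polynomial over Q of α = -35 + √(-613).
m_α(x) = x^2 + 70x + 1838

From α + 35 = √(-613), squaring gives (α + 35)^2 = -613, i.e. α^2 + 70α + 1225 = -613, so α^2 + 70α + 1838 = 0. The discriminant of x^2 + 70x + 1838 is (70)^2 - 4·(1838) = 4900 - 7352 = -2452, and 4·(-613) is not a perfect square in Q since -613 is squarefree and ≠ 1. Hence x^2 + 70x + 1838 is irreducible over Q and is the minimal polynomial of α.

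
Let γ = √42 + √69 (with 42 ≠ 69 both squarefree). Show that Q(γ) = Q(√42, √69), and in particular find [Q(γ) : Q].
[Q(γ) : Q] = 4 (equivalently, Q(γ) = Q(√42, √69))

Obviously Q(γ) ⊆ Q(√42, √69), and [Q(√42, √69):Q] = 4 (since 42, 69 are distinct squarefree integers > 1 with 2898 not a perfect square). To show equality we compute the minimal polynomial of γ. From γ = √42 + √69: γ^2 = 42 + 2√(2898) + 69 = 111 + 2√(2898), so γ^2 - 111 = 2√(2898); squaring, (γ^2 - 111)^2 = 4·2898, i.e. γ^4 - 222γ^2 + 12321 - 11592 = 0, i.e. γ^4 - 222γ^2 + 729 = 0. So γ is a root of x^4 - 222x^2 + 729. This polynomial is irreducible over Q: it has no rational root (each ±√42 ± √69 is irrational), and any factorization into two quadratics over Q would force √(2898) ∈ Q (pairing opposite roots) or √42, √69 ∈ Q (other pairings), all impossible. Hence [Q(γ):Q] = 4 = [Q(√42, √69):Q], so Q(γ) = Q(√42, √69).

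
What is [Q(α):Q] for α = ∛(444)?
[Q(α):Q] = 3

The minimal polynomial of α is x^3 - 444, irreducible over Q since 444 is not a perfect cube (so x^3 - 444 has no rational root). Hence [Q(α):Q] = deg(m_α) = 3.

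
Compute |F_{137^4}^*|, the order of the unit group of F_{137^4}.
|F_{137^4}^*| = 352275360

F_{137^4} has 137^4 = 352275361 elements; its multiplicative group consists of all nonzero elements, so |F_{137^4}^*| = 352275361 - 1 = 352275360. (It is cyclic since any finite subgroup of the multiplicative group of a field is cyclic.)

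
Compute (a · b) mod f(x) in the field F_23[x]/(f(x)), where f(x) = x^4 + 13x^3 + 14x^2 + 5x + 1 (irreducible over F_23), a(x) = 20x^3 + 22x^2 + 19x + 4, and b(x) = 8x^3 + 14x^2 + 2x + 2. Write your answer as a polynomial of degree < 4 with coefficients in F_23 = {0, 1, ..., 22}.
a · b ≡ 22x^3 + 10x^2 + 7x + 2 (mod f(x))

Multiply in F_23[x]: a(x)·b(x) = (20x^3 + 22x^2 + 19x + 4)·(8x^3 + 14x^2 + 2x + 2) = 22x^6 + 19x^5 + 17x^4 + 14x^3 + 8. This has degree ≥ 4, so divide by f(x) over F_23: 22x^6 + 19x^5 + 17x^4 + 14x^3 + 8 = (22x^2 + 9x + 6)·(x^4 + 13x^3 + 14x^2 + 5x + 1) + (22x^3 + 10x^2 + 7x + 2). Hence a·b ≡ 22x^3 + 10x^2 + 7x + 2 (mod f). (F_23[x]/(f) is a field with 23^4 = 279841 elements since f is irreducible of degree 4.)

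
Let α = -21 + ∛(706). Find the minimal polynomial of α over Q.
m_α(x) = x^3 + 63x^2 + 1323x + 8555

Set β = α + 21 = ∛(706), so β^3 = 706. Then (α + 21)^3 - 706 = 0, i.e. α is a root of g(x) = (x + 21)^3 - 706 = x^3 + 63x^2 + 1323x + 8555. Since g(x) = h(x + 21) where h(x) = x^3 - 706, and h is irreducible over Q (because 706 is not a perfect cube, so h has no rational root, and a monic cubic with no rational root is irreducible), g is also irreducible (irreducibility is preserved under the substitution x → x + 21). Hence m_α(x) = x^3 + 63x^2 + 1323x + 8555.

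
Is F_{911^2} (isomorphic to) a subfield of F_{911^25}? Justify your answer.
No: F_{911^2} is not a subfield of F_{911^25}

F_{p^m} embeds in F_{p^n} iff m | n. Here 2 ∤ 25 (since 25 = 12·2 + 1 with remainder 1 ≠ 0), so F_{911^2} is not a subfield of F_{911^25}. Equivalently: if it were, the tower law would give 2 = [F_{911^2}:F_911] dividing [F_{911^25}:F_911] = 25, contradiction.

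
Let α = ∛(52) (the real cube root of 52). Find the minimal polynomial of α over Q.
m_α(x) = x^3 - 52

α satisfies α^3 = 52, so x^3 - 52 annihilates α. By the rational root test, a rational root p/q (in lowest terms) of x^3 - 52 would satisfy p^3 = 52 q^3, forcing q = 1 and p^3 = 52; but 52 is not a perfect cube, contradiction. A monic cubic over Q with no rational root is irreducible (any nontrivial factorization would include a linear factor). Hence x^3 - 52 is the minimal polynomial of α, and in particular [Q(α):Q] = 3.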